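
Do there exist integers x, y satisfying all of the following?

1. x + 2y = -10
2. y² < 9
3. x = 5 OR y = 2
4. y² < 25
Yes

Take x = -14, y = 2. Substituting into each constraint:
  (1) (-14) + 2(2) = -10 ✓
  (2) y² = (2)² = 4, and 4 < 9 ✓
  (3) y = 2, target 2 ✓ (second branch holds)
  (4) y² = (2)² = 4, and 4 < 25 ✓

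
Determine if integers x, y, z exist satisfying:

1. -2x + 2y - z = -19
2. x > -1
Yes

Take x = 0, y = 0, z = 19. Substituting into each constraint:
  (1) -2(0) + 2(0) + (-19) = -19 ✓
  (2) 0 > -1 ✓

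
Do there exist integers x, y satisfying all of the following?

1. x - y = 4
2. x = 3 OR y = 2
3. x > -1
Yes

Take x = 6, y = 2. Substituting into each constraint:
  (1) 6 + (-2) = 4 ✓
  (2) y = 2, target 2 ✓ (second branch holds)
  (3) 6 > -1 ✓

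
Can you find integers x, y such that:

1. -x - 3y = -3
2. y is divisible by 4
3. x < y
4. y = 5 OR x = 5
No

The full constraint system is jointly infeasible over the integers. Each constraint and what it forces:

  - -x - 3y = -3: is a linear equation tying the variables together
  - y is divisible by 4: restricts y to multiples of 4
  - x < y: bounds one variable relative to another variable
  - y = 5 OR x = 5: forces a choice: either y = 5 or x = 5

Split on the disjunction (y = 5 OR x = 5):
  • If y = 5: this contradicts the divisibility constraint — 5 is not a multiple of 4.
  • If x = 5: with x = 5, writing y = 4y', every remaining term of the linear equation is divisible by 12, so the left side is ≡ 0 (mod 12); but the right side 2 ≡ 2 (mod 12). No integers can satisfy it.
Both branches are infeasible, so the system has no integer solution.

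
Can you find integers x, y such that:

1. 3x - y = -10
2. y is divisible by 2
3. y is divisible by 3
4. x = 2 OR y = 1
No

A contradictory subset is {3x - y = -10, y is divisible by 3}. No integer assignment can satisfy these jointly:

  - 3x - y = -10: is a linear equation tying the variables together
  - y is divisible by 3: restricts y to multiples of 3

Modular obstruction: writing y = 3y', every remaining term of the linear equation is divisible by 3, so the left side is ≡ 0 (mod 3); but the right side -10 ≡ 2 (mod 3). No integers can satisfy it.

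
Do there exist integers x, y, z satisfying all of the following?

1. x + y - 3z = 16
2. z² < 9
Yes

Take x = 16, y = 0, z = 0. Substituting into each constraint:
  (1) 16 + 0 - 3(0) = 16 ✓
  (2) z² = (0)² = 0, and 0 < 9 ✓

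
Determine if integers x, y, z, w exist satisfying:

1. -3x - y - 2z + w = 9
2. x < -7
Yes

Take x = -8, y = 15, z = 0, w = 0. Substituting into each constraint:
  (1) -3(-8) + (-15) - 2(0) + 0 = 9 ✓
  (2) -8 < -7 ✓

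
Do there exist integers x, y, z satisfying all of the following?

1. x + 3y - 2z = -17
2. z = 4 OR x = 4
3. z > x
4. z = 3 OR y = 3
Yes

Take x = -18, y = 3, z = 4. Substituting into each constraint:
  (1) (-18) + 3(3) - 2(4) = -17 ✓
  (2) z = 4, target 4 ✓ (first branch holds)
  (3) 4 > -18 ✓
  (4) y = 3, target 3 ✓ (second branch holds)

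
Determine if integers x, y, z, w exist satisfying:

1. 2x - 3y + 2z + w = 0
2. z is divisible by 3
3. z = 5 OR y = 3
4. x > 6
Yes

Take x = 7, y = 3, z = 6, w = -17. Substituting into each constraint:
  (1) 2(7) - 3(3) + 2(6) + (-17) = 0 ✓
  (2) 6 = 3 × 2, remainder 0 ✓
  (3) y = 3, target 3 ✓ (second branch holds)
  (4) 7 > 6 ✓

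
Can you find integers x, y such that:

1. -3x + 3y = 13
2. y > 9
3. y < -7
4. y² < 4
No

Even the single constraint (-3x + 3y = 13) is infeasible over the integers.

  - -3x + 3y = 13: every term on the left is divisible by 3, so the LHS ≡ 0 (mod 3), but the RHS 13 is not — no integer solution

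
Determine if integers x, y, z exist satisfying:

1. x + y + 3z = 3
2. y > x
Yes

Take x = 1, y = 2, z = 0. Substituting into each constraint:
  (1) 1 + 2 + 3(0) = 3 ✓
  (2) 2 > 1 ✓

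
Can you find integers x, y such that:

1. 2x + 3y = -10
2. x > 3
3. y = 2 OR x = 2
No

The full constraint system is jointly infeasible over the integers. Each constraint and what it forces:

  - 2x + 3y = -10: is a linear equation tying the variables together
  - x > 3: bounds one variable relative to a constant
  - y = 2 OR x = 2: forces a choice: either y = 2 or x = 2

Split on the disjunction (y = 2 OR x = 2):
  • If y = 2: the equation forces x = -8, which contradicts the bound x ≥ 4.
  • If x = 2: this contradicts the bound x ≥ 4.
Both branches are infeasible, so the system has no integer solution.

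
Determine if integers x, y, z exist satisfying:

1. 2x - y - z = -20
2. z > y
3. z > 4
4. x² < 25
Yes

Take x = 0, y = 0, z = 20. Substituting into each constraint:
  (1) 2(0) + 0 + (-20) = -20 ✓
  (2) 20 > 0 ✓
  (3) 20 > 4 ✓
  (4) x² = (0)² = 0, and 0 < 25 ✓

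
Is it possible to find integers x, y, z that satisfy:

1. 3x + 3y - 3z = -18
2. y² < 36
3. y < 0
Yes

Take x = -5, y = -1, z = 0. Substituting into each constraint:
  (1) 3(-5) + 3(-1) - 3(0) = -18 ✓
  (2) y² = (-1)² = 1, and 1 < 36 ✓
  (3) -1 < 0 ✓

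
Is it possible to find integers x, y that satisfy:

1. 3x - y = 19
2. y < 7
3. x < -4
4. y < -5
Yes

Take x = -5, y = -34. Substituting into each constraint:
  (1) 3(-5) + 34 = 19 ✓
  (2) -34 < 7 ✓
  (3) -5 < -4 ✓
  (4) -34 < -5 ✓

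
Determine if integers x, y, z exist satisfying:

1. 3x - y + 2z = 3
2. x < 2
Yes

Take x = 0, y = -3, z = 0. Substituting into each constraint:
  (1) 3(0) + 3 + 2(0) = 3 ✓
  (2) 0 < 2 ✓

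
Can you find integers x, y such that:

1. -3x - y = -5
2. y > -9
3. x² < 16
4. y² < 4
Yes

Take x = 2, y = -1. Substituting into each constraint:
  (1) -3(2) + 1 = -5 ✓
  (2) -1 > -9 ✓
  (3) x² = (2)² = 4, and 4 < 16 ✓
  (4) y² = (-1)² = 1, and 1 < 4 ✓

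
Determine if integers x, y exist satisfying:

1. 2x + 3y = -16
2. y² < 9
Yes

Take x = -8, y = 0. Substituting into each constraint:
  (1) 2(-8) + 3(0) = -16 ✓
  (2) y² = (0)² = 0, and 0 < 9 ✓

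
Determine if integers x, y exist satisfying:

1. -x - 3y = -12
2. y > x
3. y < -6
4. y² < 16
No

A contradictory subset is {-x - 3y = -12, y > x, y < -6}. No integer assignment can satisfy these jointly:

  - -x - 3y = -12: is a linear equation tying the variables together
  - y > x: bounds one variable relative to another variable
  - y < -6: bounds one variable relative to a constant

Propagating the comparison: x < y and y ≤ -7 give x ≤ -8. Range argument: with x ∈ [−∞, -8], y ∈ [−∞, -7], the left side of the equation is at least 29, but the right side is -12 < 29. No integer solution exists.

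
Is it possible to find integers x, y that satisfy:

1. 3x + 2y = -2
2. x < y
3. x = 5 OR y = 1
No

The full constraint system is jointly infeasible over the integers. Each constraint and what it forces:

  - 3x + 2y = -2: is a linear equation tying the variables together
  - x < y: bounds one variable relative to another variable
  - x = 5 OR y = 1: forces a choice: either x = 5 or y = 1

Split on the disjunction (x = 5 OR y = 1):
  • If x = 5: with x = 5, every remaining term of the linear equation is divisible by 2, so the left side is ≡ 0 (mod 2); but the right side -17 ≡ 1 (mod 2). No integers can satisfy it.
  • If y = 1: with y = 1, every remaining term of the linear equation is divisible by 3, so the left side is ≡ 0 (mod 3); but the right side -4 ≡ 2 (mod 3). No integers can satisfy it.
Both branches are infeasible, so the system has no integer solution.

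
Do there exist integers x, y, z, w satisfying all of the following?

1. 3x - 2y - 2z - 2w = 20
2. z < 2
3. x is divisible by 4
Yes

Take x = 0, y = 0, z = 0, w = -10. Substituting into each constraint:
  (1) 3(0) - 2(0) - 2(0) - 2(-10) = 20 ✓
  (2) 0 < 2 ✓
  (3) 0 = 4 × 0, remainder 0 ✓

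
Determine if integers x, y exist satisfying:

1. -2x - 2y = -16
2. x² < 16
Yes

Take x = 0, y = 8. Substituting into each constraint:
  (1) -2(0) - 2(8) = -16 ✓
  (2) x² = (0)² = 0, and 0 < 16 ✓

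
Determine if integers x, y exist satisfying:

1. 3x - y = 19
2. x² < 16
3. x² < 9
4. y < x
Yes

Take x = 0, y = -19. Substituting into each constraint:
  (1) 3(0) + 19 = 19 ✓
  (2) x² = (0)² = 0, and 0 < 16 ✓
  (3) x² = (0)² = 0, and 0 < 9 ✓
  (4) -19 < 0 ✓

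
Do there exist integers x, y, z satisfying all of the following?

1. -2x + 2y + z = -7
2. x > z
Yes

Take x = 0, y = -3, z = -1. Substituting into each constraint:
  (1) -2(0) + 2(-3) + (-1) = -7 ✓
  (2) 0 > -1 ✓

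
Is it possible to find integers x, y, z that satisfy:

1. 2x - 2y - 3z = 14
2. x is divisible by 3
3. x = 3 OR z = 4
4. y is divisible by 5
Yes

Take x = -12, y = -25, z = 4. Substituting into each constraint:
  (1) 2(-12) - 2(-25) - 3(4) = 14 ✓
  (2) -12 = 3 × -4, remainder 0 ✓
  (3) z = 4, target 4 ✓ (second branch holds)
  (4) -25 = 5 × -5, remainder 0 ✓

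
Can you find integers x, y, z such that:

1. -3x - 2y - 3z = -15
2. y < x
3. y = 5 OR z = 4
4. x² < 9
Yes

Take x = 1, y = 0, z = 4. Substituting into each constraint:
  (1) -3(1) - 2(0) - 3(4) = -15 ✓
  (2) 0 < 1 ✓
  (3) z = 4, target 4 ✓ (second branch holds)
  (4) x² = (1)² = 1, and 1 < 9 ✓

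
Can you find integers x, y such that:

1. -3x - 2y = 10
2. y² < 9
Yes

Take x = -4, y = 1. Substituting into each constraint:
  (1) -3(-4) - 2(1) = 10 ✓
  (2) y² = (1)² = 1, and 1 < 9 ✓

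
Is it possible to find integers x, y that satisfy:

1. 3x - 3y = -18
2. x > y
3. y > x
No

A contradictory subset is {x > y, y > x}. No integer assignment can satisfy these jointly:

  - x > y: bounds one variable relative to another variable
  - y > x: bounds one variable relative to another variable

Direct contradiction: x > y and y > x cannot both hold.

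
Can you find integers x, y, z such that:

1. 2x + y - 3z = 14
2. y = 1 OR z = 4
Yes

Take x = 2, y = 1, z = -3. Substituting into each constraint:
  (1) 2(2) + 1 - 3(-3) = 14 ✓
  (2) y = 1, target 1 ✓ (first branch holds)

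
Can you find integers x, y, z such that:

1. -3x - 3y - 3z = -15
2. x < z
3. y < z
Yes

Take x = 0, y = 2, z = 3. Substituting into each constraint:
  (1) -3(0) - 3(2) - 3(3) = -15 ✓
  (2) 0 < 3 ✓
  (3) 2 < 3 ✓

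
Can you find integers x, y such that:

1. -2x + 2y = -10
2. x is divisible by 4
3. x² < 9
Yes

Take x = 0, y = -5. Substituting into each constraint:
  (1) -2(0) + 2(-5) = -10 ✓
  (2) 0 = 4 × 0, remainder 0 ✓
  (3) x² = (0)² = 0, and 0 < 9 ✓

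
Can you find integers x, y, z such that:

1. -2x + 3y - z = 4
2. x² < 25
Yes

Take x = -2, y = 0, z = 0. Substituting into each constraint:
  (1) -2(-2) + 3(0) + 0 = 4 ✓
  (2) x² = (-2)² = 4, and 4 < 25 ✓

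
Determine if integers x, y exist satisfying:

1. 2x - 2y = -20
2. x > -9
Yes

Take x = 0, y = 10. Substituting into each constraint:
  (1) 2(0) - 2(10) = -20 ✓
  (2) 0 > -9 ✓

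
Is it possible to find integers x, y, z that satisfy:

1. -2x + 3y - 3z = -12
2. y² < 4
Yes

Take x = 0, y = 0, z = 4. Substituting into each constraint:
  (1) -2(0) + 3(0) - 3(4) = -12 ✓
  (2) y² = (0)² = 0, and 0 < 4 ✓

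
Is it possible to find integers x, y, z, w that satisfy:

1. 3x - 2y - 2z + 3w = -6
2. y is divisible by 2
Yes

Take x = 0, y = 0, z = 0, w = -2. Substituting into each constraint:
  (1) 3(0) - 2(0) - 2(0) + 3(-2) = -6 ✓
  (2) 0 = 2 × 0, remainder 0 ✓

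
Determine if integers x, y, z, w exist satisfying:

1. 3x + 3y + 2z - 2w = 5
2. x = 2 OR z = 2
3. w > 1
Yes

Take x = 2, y = -1, z = 3, w = 2. Substituting into each constraint:
  (1) 3(2) + 3(-1) + 2(3) - 2(2) = 5 ✓
  (2) x = 2, target 2 ✓ (first branch holds)
  (3) 2 > 1 ✓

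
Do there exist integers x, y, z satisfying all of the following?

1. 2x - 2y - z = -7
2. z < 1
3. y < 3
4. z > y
Yes

Take x = -6, y = -2, z = -1. Substituting into each constraint:
  (1) 2(-6) - 2(-2) + 1 = -7 ✓
  (2) -1 < 1 ✓
  (3) -2 < 3 ✓
  (4) -1 > -2 ✓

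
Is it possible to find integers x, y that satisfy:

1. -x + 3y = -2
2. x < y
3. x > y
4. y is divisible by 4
No

A contradictory subset is {x < y, x > y}. No integer assignment can satisfy these jointly:

  - x < y: bounds one variable relative to another variable
  - x > y: bounds one variable relative to another variable

Direct contradiction: y > x and x > y cannot both hold.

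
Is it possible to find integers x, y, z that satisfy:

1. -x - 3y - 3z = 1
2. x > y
Yes

Take x = 2, y = 1, z = -2. Substituting into each constraint:
  (1) (-2) - 3(1) - 3(-2) = 1 ✓
  (2) 2 > 1 ✓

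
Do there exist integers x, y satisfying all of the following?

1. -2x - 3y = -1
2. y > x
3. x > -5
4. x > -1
No

A contradictory subset is {-2x - 3y = -1, y > x, x > -1}. No integer assignment can satisfy these jointly:

  - -2x - 3y = -1: is a linear equation tying the variables together
  - y > x: bounds one variable relative to another variable
  - x > -1: bounds one variable relative to a constant

Propagating the comparison: y > x and x ≥ 0 give y ≥ 1. Range argument: with x ∈ [0, ∞], y ∈ [1, ∞], the left side of the equation is at most -3, but the right side is -1 > -3. No integer solution exists.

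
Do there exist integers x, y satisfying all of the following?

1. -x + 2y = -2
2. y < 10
Yes

Take x = 2, y = 0. Substituting into each constraint:
  (1) (-2) + 2(0) = -2 ✓
  (2) 0 < 10 ✓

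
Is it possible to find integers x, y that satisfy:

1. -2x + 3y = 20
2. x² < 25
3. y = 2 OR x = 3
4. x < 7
No

A contradictory subset is {-2x + 3y = 20, x² < 25, y = 2 OR x = 3}. No integer assignment can satisfy these jointly:

  - -2x + 3y = 20: is a linear equation tying the variables together
  - x² < 25: restricts x to |x| ≤ 4
  - y = 2 OR x = 3: forces a choice: either y = 2 or x = 3

Split on the disjunction (y = 2 OR x = 3):
  • If y = 2: the equation forces x = -7, but x² < 25 requires |x| ≤ 4.
  • If x = 3: with x = 3, every remaining term of the linear equation is divisible by 3, so the left side is ≡ 0 (mod 3); but the right side 26 ≡ 2 (mod 3). No integers can satisfy it.
Both branches are infeasible, so the system has no integer solution.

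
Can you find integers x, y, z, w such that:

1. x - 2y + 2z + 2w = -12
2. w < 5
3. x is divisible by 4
Yes

Take x = 0, y = 6, z = 0, w = 0. Substituting into each constraint:
  (1) 0 - 2(6) + 2(0) + 2(0) = -12 ✓
  (2) 0 < 5 ✓
  (3) 0 = 4 × 0, remainder 0 ✓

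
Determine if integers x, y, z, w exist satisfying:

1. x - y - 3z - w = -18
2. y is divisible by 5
Yes

Take x = -18, y = 0, z = 0, w = 0. Substituting into each constraint:
  (1) (-18) + 0 - 3(0) + 0 = -18 ✓
  (2) 0 = 5 × 0, remainder 0 ✓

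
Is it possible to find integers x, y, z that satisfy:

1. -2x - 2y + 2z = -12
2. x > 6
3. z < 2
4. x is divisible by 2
Yes

Take x = 8, y = -2, z = 0. Substituting into each constraint:
  (1) -2(8) - 2(-2) + 2(0) = -12 ✓
  (2) 8 > 6 ✓
  (3) 0 < 2 ✓
  (4) 8 = 2 × 4, remainder 0 ✓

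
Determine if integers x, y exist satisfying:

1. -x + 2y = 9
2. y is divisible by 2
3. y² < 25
Yes

Take x = -9, y = 0. Substituting into each constraint:
  (1) 9 + 2(0) = 9 ✓
  (2) 0 = 2 × 0, remainder 0 ✓
  (3) y² = (0)² = 0, and 0 < 25 ✓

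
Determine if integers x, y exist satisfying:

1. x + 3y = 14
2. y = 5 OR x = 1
Yes

Take x = -1, y = 5. Substituting into each constraint:
  (1) (-1) + 3(5) = 14 ✓
  (2) y = 5, target 5 ✓ (first branch holds)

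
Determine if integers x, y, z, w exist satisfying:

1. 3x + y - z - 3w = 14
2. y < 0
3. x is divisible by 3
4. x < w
Yes

Take x = 0, y = -1, z = -18, w = 1. Substituting into each constraint:
  (1) 3(0) + (-1) + 18 - 3(1) = 14 ✓
  (2) -1 < 0 ✓
  (3) 0 = 3 × 0, remainder 0 ✓
  (4) 0 < 1 ✓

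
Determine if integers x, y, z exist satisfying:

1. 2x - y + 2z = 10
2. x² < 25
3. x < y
Yes

Take x = -1, y = 0, z = 6. Substituting into each constraint:
  (1) 2(-1) + 0 + 2(6) = 10 ✓
  (2) x² = (-1)² = 1, and 1 < 25 ✓
  (3) -1 < 0 ✓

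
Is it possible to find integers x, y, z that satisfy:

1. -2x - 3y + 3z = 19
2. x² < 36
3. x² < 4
Yes

Take x = 1, y = -7, z = 0. Substituting into each constraint:
  (1) -2(1) - 3(-7) + 3(0) = 19 ✓
  (2) x² = (1)² = 1, and 1 < 36 ✓
  (3) x² = (1)² = 1, and 1 < 4 ✓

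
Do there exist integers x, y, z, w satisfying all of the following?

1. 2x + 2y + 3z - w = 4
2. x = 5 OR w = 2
Yes

Take x = 0, y = 0, z = 2, w = 2. Substituting into each constraint:
  (1) 2(0) + 2(0) + 3(2) + (-2) = 4 ✓
  (2) w = 2, target 2 ✓ (second branch holds)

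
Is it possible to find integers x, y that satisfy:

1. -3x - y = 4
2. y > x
Yes

Take x = -2, y = 2. Substituting into each constraint:
  (1) -3(-2) + (-2) = 4 ✓
  (2) 2 > -2 ✓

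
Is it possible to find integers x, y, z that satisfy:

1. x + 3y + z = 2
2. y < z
Yes

Take x = 5, y = -1, z = 0. Substituting into each constraint:
  (1) 5 + 3(-1) + 0 = 2 ✓
  (2) -1 < 0 ✓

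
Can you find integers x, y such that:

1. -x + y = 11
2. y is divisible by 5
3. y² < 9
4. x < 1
Yes

Take x = -11, y = 0. Substituting into each constraint:
  (1) 11 + 0 = 11 ✓
  (2) 0 = 5 × 0, remainder 0 ✓
  (3) y² = (0)² = 0, and 0 < 9 ✓
  (4) -11 < 1 ✓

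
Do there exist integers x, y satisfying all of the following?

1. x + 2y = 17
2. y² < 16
Yes

Take x = 17, y = 0. Substituting into each constraint:
  (1) 17 + 2(0) = 17 ✓
  (2) y² = (0)² = 0, and 0 < 16 ✓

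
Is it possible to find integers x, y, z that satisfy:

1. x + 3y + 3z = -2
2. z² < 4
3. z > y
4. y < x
Yes

Take x = 1, y = -1, z = 0. Substituting into each constraint:
  (1) 1 + 3(-1) + 3(0) = -2 ✓
  (2) z² = (0)² = 0, and 0 < 4 ✓
  (3) 0 > -1 ✓
  (4) -1 < 1 ✓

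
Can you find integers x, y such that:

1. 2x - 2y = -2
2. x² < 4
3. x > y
No

A contradictory subset is {2x - 2y = -2, x > y}. No integer assignment can satisfy these jointly:

  - 2x - 2y = -2: is a linear equation tying the variables together
  - x > y: bounds one variable relative to another variable

From the equation, x − y = -1, i.e. x − y = -1; but x > y requires x − y ≥ 1. Contradiction.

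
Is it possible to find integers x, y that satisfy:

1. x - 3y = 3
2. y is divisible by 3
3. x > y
Yes

Take x = 3, y = 0. Substituting into each constraint:
  (1) 3 - 3(0) = 3 ✓
  (2) 0 = 3 × 0, remainder 0 ✓
  (3) 3 > 0 ✓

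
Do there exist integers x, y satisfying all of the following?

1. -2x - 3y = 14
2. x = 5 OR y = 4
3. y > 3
Yes

Take x = -13, y = 4. Substituting into each constraint:
  (1) -2(-13) - 3(4) = 14 ✓
  (2) y = 4, target 4 ✓ (second branch holds)
  (3) 4 > 3 ✓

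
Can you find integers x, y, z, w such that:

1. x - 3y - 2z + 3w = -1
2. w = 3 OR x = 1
Yes

Take x = 2, y = 4, z = 0, w = 3. Substituting into each constraint:
  (1) 2 - 3(4) - 2(0) + 3(3) = -1 ✓
  (2) w = 3, target 3 ✓ (first branch holds)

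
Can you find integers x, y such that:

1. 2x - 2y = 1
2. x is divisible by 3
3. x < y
No

Even the single constraint (2x - 2y = 1) is infeasible over the integers.

  - 2x - 2y = 1: every term on the left is divisible by 2, so the LHS ≡ 0 (mod 2), but the RHS 1 is not — no integer solution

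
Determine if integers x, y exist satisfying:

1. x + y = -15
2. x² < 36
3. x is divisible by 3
Yes

Take x = 0, y = -15. Substituting into each constraint:
  (1) 0 + (-15) = -15 ✓
  (2) x² = (0)² = 0, and 0 < 36 ✓
  (3) 0 = 3 × 0, remainder 0 ✓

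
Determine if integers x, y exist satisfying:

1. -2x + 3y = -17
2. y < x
Yes

Take x = -14, y = -15. Substituting into each constraint:
  (1) -2(-14) + 3(-15) = -17 ✓
  (2) -15 < -14 ✓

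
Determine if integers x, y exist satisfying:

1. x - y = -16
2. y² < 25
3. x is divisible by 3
Yes

Take x = -12, y = 4. Substituting into each constraint:
  (1) (-12) + (-4) = -16 ✓
  (2) y² = (4)² = 16, and 16 < 25 ✓
  (3) -12 = 3 × -4, remainder 0 ✓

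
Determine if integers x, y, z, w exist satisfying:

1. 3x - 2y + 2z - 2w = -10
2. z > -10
Yes

Take x = 0, y = 0, z = 0, w = 5. Substituting into each constraint:
  (1) 3(0) - 2(0) + 2(0) - 2(5) = -10 ✓
  (2) 0 > -10 ✓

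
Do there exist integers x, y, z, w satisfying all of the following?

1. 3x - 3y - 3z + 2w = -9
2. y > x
Yes

Take x = -1, y = 0, z = 2, w = 0. Substituting into each constraint:
  (1) 3(-1) - 3(0) - 3(2) + 2(0) = -9 ✓
  (2) 0 > -1 ✓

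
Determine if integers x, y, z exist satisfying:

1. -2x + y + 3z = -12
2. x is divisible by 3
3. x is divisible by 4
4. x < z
Yes

Take x = 0, y = -15, z = 1. Substituting into each constraint:
  (1) -2(0) + (-15) + 3(1) = -12 ✓
  (2) 0 = 3 × 0, remainder 0 ✓
  (3) 0 = 4 × 0, remainder 0 ✓
  (4) 0 < 1 ✓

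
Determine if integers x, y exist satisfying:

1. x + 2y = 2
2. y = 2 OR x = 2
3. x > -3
Yes

Take x = 2, y = 0. Substituting into each constraint:
  (1) 2 + 2(0) = 2 ✓
  (2) x = 2, target 2 ✓ (second branch holds)
  (3) 2 > -3 ✓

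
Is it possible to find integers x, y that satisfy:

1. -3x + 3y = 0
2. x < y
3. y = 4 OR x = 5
No

A contradictory subset is {-3x + 3y = 0, x < y}. No integer assignment can satisfy these jointly:

  - -3x + 3y = 0: is a linear equation tying the variables together
  - x < y: bounds one variable relative to another variable

From the equation, x − y = 0, i.e. y − x = 0; but y > x requires y − x ≥ 1. Contradiction.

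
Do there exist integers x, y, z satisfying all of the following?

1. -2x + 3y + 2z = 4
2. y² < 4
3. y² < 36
Yes

Take x = 0, y = 0, z = 2. Substituting into each constraint:
  (1) -2(0) + 3(0) + 2(2) = 4 ✓
  (2) y² = (0)² = 0, and 0 < 4 ✓
  (3) y² = (0)² = 0, and 0 < 36 ✓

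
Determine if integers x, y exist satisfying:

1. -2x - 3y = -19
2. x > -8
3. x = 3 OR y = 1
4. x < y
No

A contradictory subset is {-2x - 3y = -19, x = 3 OR y = 1, x < y}. No integer assignment can satisfy these jointly:

  - -2x - 3y = -19: is a linear equation tying the variables together
  - x = 3 OR y = 1: forces a choice: either x = 3 or y = 1
  - x < y: bounds one variable relative to another variable

Split on the disjunction (x = 3 OR y = 1):
  • If x = 3: with x = 3, every remaining term of the linear equation is divisible by 3, so the left side is ≡ 0 (mod 3); but the right side -13 ≡ 2 (mod 3). No integers can satisfy it.
  • If y = 1: the equation forces x = 8, giving (y, x) = (1, 8), which violates y > x.
Both branches are infeasible, so the system has no integer solution.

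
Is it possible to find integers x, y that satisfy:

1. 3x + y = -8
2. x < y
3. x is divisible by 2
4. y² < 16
No

The full constraint system is jointly infeasible over the integers. Each constraint and what it forces:

  - 3x + y = -8: is a linear equation tying the variables together
  - x < y: bounds one variable relative to another variable
  - x is divisible by 2: restricts x to multiples of 2
  - y² < 16: restricts y to |y| ≤ 3

The bounds confine y to {-3, -2, -1, 0, 1, 2, 3}. For each value, substitute into the equation:
  • y = -3: the equation gives 3x = -5, so x would not be an integer.
  • y = -2: the equation forces x = -2, but y > x fails since -2 ≤ -2.
  • y = -1: the equation gives 3x = -7, so x would not be an integer.
  • y = 0: the equation gives 3x = -8, so x would not be an integer.
  • y = 1: the equation forces x = -3, but 2 does not divide -3.
  • y = 2: the equation gives 3x = -10, so x would not be an integer.
  • y = 3: the equation gives 3x = -11, so x would not be an integer.
Every case fails, so no integer solution exists.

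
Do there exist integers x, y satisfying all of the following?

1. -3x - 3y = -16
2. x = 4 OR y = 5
No

Even the single constraint (-3x - 3y = -16) is infeasible over the integers.

  - -3x - 3y = -16: every term on the left is divisible by 3, so the LHS ≡ 0 (mod 3), but the RHS -16 is not — no integer solution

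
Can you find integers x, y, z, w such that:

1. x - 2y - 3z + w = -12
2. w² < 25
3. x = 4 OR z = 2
Yes

Take x = -6, y = 0, z = 2, w = 0. Substituting into each constraint:
  (1) (-6) - 2(0) - 3(2) + 0 = -12 ✓
  (2) w² = (0)² = 0, and 0 < 25 ✓
  (3) z = 2, target 2 ✓ (second branch holds)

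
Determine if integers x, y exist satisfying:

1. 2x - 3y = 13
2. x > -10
Yes

Take x = 2, y = -3. Substituting into each constraint:
  (1) 2(2) - 3(-3) = 13 ✓
  (2) 2 > -10 ✓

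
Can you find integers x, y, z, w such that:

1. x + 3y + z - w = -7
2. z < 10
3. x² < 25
Yes

Take x = 0, y = 0, z = -7, w = 0. Substituting into each constraint:
  (1) 0 + 3(0) + (-7) + 0 = -7 ✓
  (2) -7 < 10 ✓
  (3) x² = (0)² = 0, and 0 < 25 ✓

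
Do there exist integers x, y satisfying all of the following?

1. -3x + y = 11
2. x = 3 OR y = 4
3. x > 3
No

The full constraint system is jointly infeasible over the integers. Each constraint and what it forces:

  - -3x + y = 11: is a linear equation tying the variables together
  - x = 3 OR y = 4: forces a choice: either x = 3 or y = 4
  - x > 3: bounds one variable relative to a constant

Split on the disjunction (x = 3 OR y = 4):
  • If x = 3: this contradicts the bound x ≥ 4.
  • If y = 4: with y = 4, every remaining term of the linear equation is divisible by 3, so the left side is ≡ 0 (mod 3); but the right side 7 ≡ 1 (mod 3). No integers can satisfy it.
Both branches are infeasible, so the system has no integer solution.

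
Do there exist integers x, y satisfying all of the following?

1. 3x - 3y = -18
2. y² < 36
Yes

Take x = -6, y = 0. Substituting into each constraint:
  (1) 3(-6) - 3(0) = -18 ✓
  (2) y² = (0)² = 0, and 0 < 36 ✓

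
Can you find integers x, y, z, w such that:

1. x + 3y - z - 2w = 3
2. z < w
Yes

Take x = 5, y = 0, z = 0, w = 1. Substituting into each constraint:
  (1) 5 + 3(0) + 0 - 2(1) = 3 ✓
  (2) 0 < 1 ✓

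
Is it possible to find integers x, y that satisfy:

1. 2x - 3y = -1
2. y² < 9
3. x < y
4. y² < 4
Yes

Take x = -2, y = -1. Substituting into each constraint:
  (1) 2(-2) - 3(-1) = -1 ✓
  (2) y² = (-1)² = 1, and 1 < 9 ✓
  (3) -2 < -1 ✓
  (4) y² = (-1)² = 1, and 1 < 4 ✓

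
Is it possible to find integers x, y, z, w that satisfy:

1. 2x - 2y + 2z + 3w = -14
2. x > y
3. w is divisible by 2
Yes

Take x = 0, y = -1, z = -8, w = 0. Substituting into each constraint:
  (1) 2(0) - 2(-1) + 2(-8) + 3(0) = -14 ✓
  (2) 0 > -1 ✓
  (3) 0 = 2 × 0, remainder 0 ✓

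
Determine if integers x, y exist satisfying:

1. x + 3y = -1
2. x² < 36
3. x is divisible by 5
Yes

Take x = 5, y = -2. Substituting into each constraint:
  (1) 5 + 3(-2) = -1 ✓
  (2) x² = (5)² = 25, and 25 < 36 ✓
  (3) 5 = 5 × 1, remainder 0 ✓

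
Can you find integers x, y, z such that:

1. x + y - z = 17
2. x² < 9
Yes

Take x = 0, y = 0, z = -17. Substituting into each constraint:
  (1) 0 + 0 + 17 = 17 ✓
  (2) x² = (0)² = 0, and 0 < 9 ✓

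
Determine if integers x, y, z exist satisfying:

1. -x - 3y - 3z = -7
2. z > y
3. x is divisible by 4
Yes

Take x = 4, y = 0, z = 1. Substituting into each constraint:
  (1) (-4) - 3(0) - 3(1) = -7 ✓
  (2) 1 > 0 ✓
  (3) 4 = 4 × 1, remainder 0 ✓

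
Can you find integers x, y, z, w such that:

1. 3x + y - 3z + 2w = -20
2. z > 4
Yes

Take x = 0, y = 1, z = 7, w = 0. Substituting into each constraint:
  (1) 3(0) + 1 - 3(7) + 2(0) = -20 ✓
  (2) 7 > 4 ✓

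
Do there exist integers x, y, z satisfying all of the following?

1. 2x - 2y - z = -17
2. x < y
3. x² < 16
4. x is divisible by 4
Yes

Take x = 0, y = 1, z = 15. Substituting into each constraint:
  (1) 2(0) - 2(1) + (-15) = -17 ✓
  (2) 0 < 1 ✓
  (3) x² = (0)² = 0, and 0 < 16 ✓
  (4) 0 = 4 × 0, remainder 0 ✓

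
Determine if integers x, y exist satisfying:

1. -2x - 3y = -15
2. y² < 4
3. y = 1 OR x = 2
Yes

Take x = 6, y = 1. Substituting into each constraint:
  (1) -2(6) - 3(1) = -15 ✓
  (2) y² = (1)² = 1, and 1 < 4 ✓
  (3) y = 1, target 1 ✓ (first branch holds)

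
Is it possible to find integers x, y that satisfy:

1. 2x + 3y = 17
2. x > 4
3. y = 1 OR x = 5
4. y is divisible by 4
No

The full constraint system is jointly infeasible over the integers. Each constraint and what it forces:

  - 2x + 3y = 17: is a linear equation tying the variables together
  - x > 4: bounds one variable relative to a constant
  - y = 1 OR x = 5: forces a choice: either y = 1 or x = 5
  - y is divisible by 4: restricts y to multiples of 4

Modular obstruction: writing y = 4y', every remaining term of the linear equation is divisible by 2, so the left side is ≡ 0 (mod 2); but the right side 17 ≡ 1 (mod 2). No integers can satisfy it.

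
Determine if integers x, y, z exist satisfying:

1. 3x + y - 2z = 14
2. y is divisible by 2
Yes

Take x = 0, y = 0, z = -7. Substituting into each constraint:
  (1) 3(0) + 0 - 2(-7) = 14 ✓
  (2) 0 = 2 × 0, remainder 0 ✓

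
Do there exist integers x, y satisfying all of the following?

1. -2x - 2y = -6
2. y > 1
Yes

Take x = 0, y = 3. Substituting into each constraint:
  (1) -2(0) - 2(3) = -6 ✓
  (2) 3 > 1 ✓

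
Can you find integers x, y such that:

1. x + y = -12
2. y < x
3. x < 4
Yes

Take x = -5, y = -7. Substituting into each constraint:
  (1) (-5) + (-7) = -12 ✓
  (2) -7 < -5 ✓
  (3) -5 < 4 ✓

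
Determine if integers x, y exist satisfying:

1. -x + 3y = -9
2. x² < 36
Yes

Take x = 0, y = -3. Substituting into each constraint:
  (1) 0 + 3(-3) = -9 ✓
  (2) x² = (0)² = 0, and 0 < 36 ✓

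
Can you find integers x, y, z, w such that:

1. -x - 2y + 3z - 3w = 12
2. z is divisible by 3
Yes

Take x = 0, y = -6, z = 0, w = 0. Substituting into each constraint:
  (1) 0 - 2(-6) + 3(0) - 3(0) = 12 ✓
  (2) 0 = 3 × 0, remainder 0 ✓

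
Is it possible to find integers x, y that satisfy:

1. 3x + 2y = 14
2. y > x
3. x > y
No

A contradictory subset is {y > x, x > y}. No integer assignment can satisfy these jointly:

  - y > x: bounds one variable relative to another variable
  - x > y: bounds one variable relative to another variable

Direct contradiction: y > x and x > y cannot both hold.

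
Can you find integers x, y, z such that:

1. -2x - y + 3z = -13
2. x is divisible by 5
Yes

Take x = 0, y = 13, z = 0. Substituting into each constraint:
  (1) -2(0) + (-13) + 3(0) = -13 ✓
  (2) 0 = 5 × 0, remainder 0 ✓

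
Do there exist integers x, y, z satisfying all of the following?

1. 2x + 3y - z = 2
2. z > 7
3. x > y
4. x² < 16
Yes

Take x = 3, y = 2, z = 10. Substituting into each constraint:
  (1) 2(3) + 3(2) + (-10) = 2 ✓
  (2) 10 > 7 ✓
  (3) 3 > 2 ✓
  (4) x² = (3)² = 9, and 9 < 16 ✓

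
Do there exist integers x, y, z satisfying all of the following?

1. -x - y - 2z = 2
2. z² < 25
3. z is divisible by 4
Yes

Take x = 0, y = -2, z = 0. Substituting into each constraint:
  (1) 0 + 2 - 2(0) = 2 ✓
  (2) z² = (0)² = 0, and 0 < 25 ✓
  (3) 0 = 4 × 0, remainder 0 ✓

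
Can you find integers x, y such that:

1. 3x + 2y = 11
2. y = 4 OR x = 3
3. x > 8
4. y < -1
No

A contradictory subset is {y = 4 OR x = 3, x > 8, y < -1}. No integer assignment can satisfy these jointly:

  - y = 4 OR x = 3: forces a choice: either y = 4 or x = 3
  - x > 8: bounds one variable relative to a constant
  - y < -1: bounds one variable relative to a constant

Split on the disjunction (y = 4 OR x = 3):
  • If y = 4: this contradicts the bound y ≤ -2.
  • If x = 3: this contradicts the bound x ≥ 9.
Both branches are infeasible, so the system has no integer solution.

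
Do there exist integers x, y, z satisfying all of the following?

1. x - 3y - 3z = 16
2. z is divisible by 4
Yes

Take x = 16, y = 0, z = 0. Substituting into each constraint:
  (1) 16 - 3(0) - 3(0) = 16 ✓
  (2) 0 = 4 × 0, remainder 0 ✓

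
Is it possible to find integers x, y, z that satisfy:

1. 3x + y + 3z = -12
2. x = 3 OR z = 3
Yes

Take x = 0, y = -21, z = 3. Substituting into each constraint:
  (1) 3(0) + (-21) + 3(3) = -12 ✓
  (2) z = 3, target 3 ✓ (second branch holds)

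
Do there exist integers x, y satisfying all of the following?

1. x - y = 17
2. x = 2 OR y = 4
Yes

Take x = 2, y = -15. Substituting into each constraint:
  (1) 2 + 15 = 17 ✓
  (2) x = 2, target 2 ✓ (first branch holds)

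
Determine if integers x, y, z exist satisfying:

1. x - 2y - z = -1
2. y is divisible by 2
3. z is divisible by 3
Yes

Take x = -1, y = 0, z = 0. Substituting into each constraint:
  (1) (-1) - 2(0) + 0 = -1 ✓
  (2) 0 = 2 × 0, remainder 0 ✓
  (3) 0 = 3 × 0, remainder 0 ✓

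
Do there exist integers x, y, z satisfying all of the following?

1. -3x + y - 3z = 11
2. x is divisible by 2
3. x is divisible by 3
Yes

Take x = 0, y = 2, z = -3. Substituting into each constraint:
  (1) -3(0) + 2 - 3(-3) = 11 ✓
  (2) 0 = 2 × 0, remainder 0 ✓
  (3) 0 = 3 × 0, remainder 0 ✓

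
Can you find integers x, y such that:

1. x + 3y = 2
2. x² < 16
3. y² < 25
Yes

Take x = 2, y = 0. Substituting into each constraint:
  (1) 2 + 3(0) = 2 ✓
  (2) x² = (2)² = 4, and 4 < 16 ✓
  (3) y² = (0)² = 0, and 0 < 25 ✓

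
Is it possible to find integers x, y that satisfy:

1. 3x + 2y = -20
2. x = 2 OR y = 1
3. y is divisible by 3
No

The full constraint system is jointly infeasible over the integers. Each constraint and what it forces:

  - 3x + 2y = -20: is a linear equation tying the variables together
  - x = 2 OR y = 1: forces a choice: either x = 2 or y = 1
  - y is divisible by 3: restricts y to multiples of 3

Modular obstruction: writing y = 3y', every remaining term of the linear equation is divisible by 3, so the left side is ≡ 0 (mod 3); but the right side -20 ≡ 1 (mod 3). No integers can satisfy it.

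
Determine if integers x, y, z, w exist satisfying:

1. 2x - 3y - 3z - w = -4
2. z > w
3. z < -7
Yes

Take x = 1, y = 13, z = -8, w = -9. Substituting into each constraint:
  (1) 2(1) - 3(13) - 3(-8) + 9 = -4 ✓
  (2) -8 > -9 ✓
  (3) -8 < -7 ✓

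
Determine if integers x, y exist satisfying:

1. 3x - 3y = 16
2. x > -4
No

Even the single constraint (3x - 3y = 16) is infeasible over the integers.

  - 3x - 3y = 16: every term on the left is divisible by 3, so the LHS ≡ 0 (mod 3), but the RHS 16 is not — no integer solution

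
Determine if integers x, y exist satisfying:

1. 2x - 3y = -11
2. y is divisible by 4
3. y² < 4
No

A contradictory subset is {2x - 3y = -11, y is divisible by 4}. No integer assignment can satisfy these jointly:

  - 2x - 3y = -11: is a linear equation tying the variables together
  - y is divisible by 4: restricts y to multiples of 4

Modular obstruction: writing y = 4y', every remaining term of the linear equation is divisible by 2, so the left side is ≡ 0 (mod 2); but the right side -11 ≡ 1 (mod 2). No integers can satisfy it.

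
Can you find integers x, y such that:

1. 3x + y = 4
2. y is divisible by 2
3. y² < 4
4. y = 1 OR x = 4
No

The full constraint system is jointly infeasible over the integers. Each constraint and what it forces:

  - 3x + y = 4: is a linear equation tying the variables together
  - y is divisible by 2: restricts y to multiples of 2
  - y² < 4: restricts y to |y| ≤ 1
  - y = 1 OR x = 4: forces a choice: either y = 1 or x = 4

Split on the disjunction (y = 1 OR x = 4):
  • If y = 1: this contradicts the divisibility constraint — 1 is not a multiple of 2.
  • If x = 4: the equation forces y = -8, but y² < 4 requires |y| ≤ 1.
Both branches are infeasible, so the system has no integer solution.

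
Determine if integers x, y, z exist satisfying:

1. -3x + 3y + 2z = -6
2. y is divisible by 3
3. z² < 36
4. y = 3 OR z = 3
Yes

Take x = 5, y = 3, z = 0. Substituting into each constraint:
  (1) -3(5) + 3(3) + 2(0) = -6 ✓
  (2) 3 = 3 × 1, remainder 0 ✓
  (3) z² = (0)² = 0, and 0 < 36 ✓
  (4) y = 3, target 3 ✓ (first branch holds)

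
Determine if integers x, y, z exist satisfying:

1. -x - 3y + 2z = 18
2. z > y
Yes

Take x = -16, y = 0, z = 1. Substituting into each constraint:
  (1) 16 - 3(0) + 2(1) = 18 ✓
  (2) 1 > 0 ✓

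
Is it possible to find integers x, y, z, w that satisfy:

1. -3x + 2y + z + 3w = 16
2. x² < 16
Yes

Take x = 0, y = 2, z = 0, w = 4. Substituting into each constraint:
  (1) -3(0) + 2(2) + 0 + 3(4) = 16 ✓
  (2) x² = (0)² = 0, and 0 < 16 ✓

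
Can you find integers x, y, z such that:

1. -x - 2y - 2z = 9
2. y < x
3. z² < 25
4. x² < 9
Yes

Take x = -1, y = -4, z = 0. Substituting into each constraint:
  (1) 1 - 2(-4) - 2(0) = 9 ✓
  (2) -4 < -1 ✓
  (3) z² = (0)² = 0, and 0 < 25 ✓
  (4) x² = (-1)² = 1, and 1 < 9 ✓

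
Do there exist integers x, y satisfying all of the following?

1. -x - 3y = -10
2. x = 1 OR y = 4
Yes

Take x = -2, y = 4. Substituting into each constraint:
  (1) 2 - 3(4) = -10 ✓
  (2) y = 4, target 4 ✓ (second branch holds)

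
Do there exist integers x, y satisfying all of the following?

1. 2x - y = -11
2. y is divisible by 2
No

The full constraint system is jointly infeasible over the integers. Each constraint and what it forces:

  - 2x - y = -11: is a linear equation tying the variables together
  - y is divisible by 2: restricts y to multiples of 2

Modular obstruction: writing y = 2y', every remaining term of the linear equation is divisible by 2, so the left side is ≡ 0 (mod 2); but the right side -11 ≡ 1 (mod 2). No integers can satisfy it.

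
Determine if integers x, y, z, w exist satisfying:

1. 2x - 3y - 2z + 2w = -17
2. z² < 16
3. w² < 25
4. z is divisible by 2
Yes

Take x = 0, y = 7, z = 0, w = 2. Substituting into each constraint:
  (1) 2(0) - 3(7) - 2(0) + 2(2) = -17 ✓
  (2) z² = (0)² = 0, and 0 < 16 ✓
  (3) w² = (2)² = 4, and 4 < 25 ✓
  (4) 0 = 2 × 0, remainder 0 ✓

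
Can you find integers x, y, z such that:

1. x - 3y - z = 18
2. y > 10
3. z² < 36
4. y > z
Yes

Take x = 51, y = 11, z = 0. Substituting into each constraint:
  (1) 51 - 3(11) + 0 = 18 ✓
  (2) 11 > 10 ✓
  (3) z² = (0)² = 0, and 0 < 36 ✓
  (4) 11 > 0 ✓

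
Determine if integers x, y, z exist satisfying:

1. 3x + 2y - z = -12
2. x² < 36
Yes

Take x = -4, y = 0, z = 0. Substituting into each constraint:
  (1) 3(-4) + 2(0) + 0 = -12 ✓
  (2) x² = (-4)² = 16, and 16 < 36 ✓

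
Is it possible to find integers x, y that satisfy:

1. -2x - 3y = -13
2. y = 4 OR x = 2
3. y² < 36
Yes

Take x = 2, y = 3. Substituting into each constraint:
  (1) -2(2) - 3(3) = -13 ✓
  (2) x = 2, target 2 ✓ (second branch holds)
  (3) y² = (3)² = 9, and 9 < 36 ✓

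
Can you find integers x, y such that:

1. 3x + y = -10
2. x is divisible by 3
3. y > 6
Yes

Take x = -6, y = 8. Substituting into each constraint:
  (1) 3(-6) + 8 = -10 ✓
  (2) -6 = 3 × -2, remainder 0 ✓
  (3) 8 > 6 ✓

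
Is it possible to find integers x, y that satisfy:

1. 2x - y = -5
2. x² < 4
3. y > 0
Yes

Take x = 0, y = 5. Substituting into each constraint:
  (1) 2(0) + (-5) = -5 ✓
  (2) x² = (0)² = 0, and 0 < 4 ✓
  (3) 5 > 0 ✓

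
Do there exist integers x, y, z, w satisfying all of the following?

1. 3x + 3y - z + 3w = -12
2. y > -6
Yes

Take x = -4, y = 0, z = 0, w = 0. Substituting into each constraint:
  (1) 3(-4) + 3(0) + 0 + 3(0) = -12 ✓
  (2) 0 > -6 ✓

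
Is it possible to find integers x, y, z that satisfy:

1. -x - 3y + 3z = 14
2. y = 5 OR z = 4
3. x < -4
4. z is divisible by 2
Yes

Take x = -5, y = 1, z = 4. Substituting into each constraint:
  (1) 5 - 3(1) + 3(4) = 14 ✓
  (2) z = 4, target 4 ✓ (second branch holds)
  (3) -5 < -4 ✓
  (4) 4 = 2 × 2, remainder 0 ✓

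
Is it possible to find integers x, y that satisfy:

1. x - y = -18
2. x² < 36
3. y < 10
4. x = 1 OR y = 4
No

The full constraint system is jointly infeasible over the integers. Each constraint and what it forces:

  - x - y = -18: is a linear equation tying the variables together
  - x² < 36: restricts x to |x| ≤ 5
  - y < 10: bounds one variable relative to a constant
  - x = 1 OR y = 4: forces a choice: either x = 1 or y = 4

Split on the disjunction (x = 1 OR y = 4):
  • If x = 1: the equation forces y = 19, which contradicts the bound y ≤ 9.
  • If y = 4: the equation forces x = -14, but x² < 36 requires |x| ≤ 5.
Both branches are infeasible, so the system has no integer solution.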